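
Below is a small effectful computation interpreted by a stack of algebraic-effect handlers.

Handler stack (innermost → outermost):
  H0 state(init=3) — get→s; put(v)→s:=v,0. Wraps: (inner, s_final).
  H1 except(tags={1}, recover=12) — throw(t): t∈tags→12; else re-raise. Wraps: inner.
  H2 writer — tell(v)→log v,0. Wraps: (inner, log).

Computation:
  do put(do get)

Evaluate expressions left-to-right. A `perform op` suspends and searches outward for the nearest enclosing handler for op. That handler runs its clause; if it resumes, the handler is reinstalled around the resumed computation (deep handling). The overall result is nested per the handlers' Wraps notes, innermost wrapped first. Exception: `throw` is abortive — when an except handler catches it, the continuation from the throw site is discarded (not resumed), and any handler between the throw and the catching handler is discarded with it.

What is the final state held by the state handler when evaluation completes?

Answer: 3

Working:
get @ H0 ⇒ 3
put(3) @ H0 ⇒ s:=3
H0 returns (0, 3)
H1 returns (0, 3)
H2 returns ((0, 3), ())
= ((0, 3), ())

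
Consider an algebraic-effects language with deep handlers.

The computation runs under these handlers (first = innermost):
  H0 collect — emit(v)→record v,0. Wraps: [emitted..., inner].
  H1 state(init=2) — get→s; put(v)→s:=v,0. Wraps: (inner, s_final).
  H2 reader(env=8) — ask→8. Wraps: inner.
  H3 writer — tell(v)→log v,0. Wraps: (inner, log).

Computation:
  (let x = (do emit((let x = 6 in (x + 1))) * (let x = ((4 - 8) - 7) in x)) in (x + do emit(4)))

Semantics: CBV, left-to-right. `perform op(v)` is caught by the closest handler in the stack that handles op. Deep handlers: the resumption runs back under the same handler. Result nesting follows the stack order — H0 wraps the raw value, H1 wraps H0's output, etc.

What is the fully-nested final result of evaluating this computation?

Evaluation trace:
emit(7) @ H0 ⇒ out+=7
emit(4) @ H0 ⇒ out+=4
H0 returns [7, 4, 0]
H1 returns ([7, 4, 0], 2)
H2 returns ([7, 4, 0], 2)
H3 returns (([7, 4, 0], 2), ())
= (([7, 4, 0], 2), ())

Answer: (([7, 4, 0], 2), ())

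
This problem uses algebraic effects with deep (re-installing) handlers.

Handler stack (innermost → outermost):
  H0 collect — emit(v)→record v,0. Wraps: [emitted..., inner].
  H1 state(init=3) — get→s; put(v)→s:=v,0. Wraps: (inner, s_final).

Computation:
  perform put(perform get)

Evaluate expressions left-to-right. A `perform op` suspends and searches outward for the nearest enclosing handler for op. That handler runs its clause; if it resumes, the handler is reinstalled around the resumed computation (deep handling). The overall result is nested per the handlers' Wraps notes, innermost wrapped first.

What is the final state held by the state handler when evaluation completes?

Step-by-step:
get @ H1 ⇒ 3
put(3) @ H1 ⇒ s:=3
H0 returns [0]
H1 returns ([0], 3)
= ([0], 3)

Answer: 3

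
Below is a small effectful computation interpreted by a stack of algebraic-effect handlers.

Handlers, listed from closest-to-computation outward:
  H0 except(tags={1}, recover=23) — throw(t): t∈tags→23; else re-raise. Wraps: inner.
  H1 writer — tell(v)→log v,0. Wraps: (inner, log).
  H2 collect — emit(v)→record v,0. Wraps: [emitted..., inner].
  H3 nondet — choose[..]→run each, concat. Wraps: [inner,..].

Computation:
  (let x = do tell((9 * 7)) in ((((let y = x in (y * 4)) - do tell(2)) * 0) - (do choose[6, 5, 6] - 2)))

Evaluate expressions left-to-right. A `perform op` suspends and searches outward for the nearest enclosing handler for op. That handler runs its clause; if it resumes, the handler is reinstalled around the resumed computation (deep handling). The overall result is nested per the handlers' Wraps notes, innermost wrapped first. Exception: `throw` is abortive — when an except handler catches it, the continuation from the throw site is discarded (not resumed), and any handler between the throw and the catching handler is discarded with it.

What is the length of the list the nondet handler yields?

Answer: 3

Step-by-step:
tell(63) @ H1 ⇒ log+=63
tell(2) @ H1 ⇒ log+=2
choose[6, 5, 6] @ H3
  branch[0] choose=6:
    H0 returns -4
    H1 returns (-4, (63, 2))
    H2 returns [(-4, (63, 2))]
    H3 returns [[(-4, (63, 2))]]
  branch[1] choose=5:
    H0 returns -3
    H1 returns (-3, (63, 2))
    H2 returns [(-3, (63, 2))]
    H3 returns [[(-3, (63, 2))]]
  branch[2] choose=6:
    H0 returns -4
    H1 returns (-4, (63, 2))
    H2 returns [(-4, (63, 2))]
    H3 returns [[(-4, (63, 2))]]
= [[(-4, (63, 2))], [(-3, (63, 2))], [(-4, (63, 2))]]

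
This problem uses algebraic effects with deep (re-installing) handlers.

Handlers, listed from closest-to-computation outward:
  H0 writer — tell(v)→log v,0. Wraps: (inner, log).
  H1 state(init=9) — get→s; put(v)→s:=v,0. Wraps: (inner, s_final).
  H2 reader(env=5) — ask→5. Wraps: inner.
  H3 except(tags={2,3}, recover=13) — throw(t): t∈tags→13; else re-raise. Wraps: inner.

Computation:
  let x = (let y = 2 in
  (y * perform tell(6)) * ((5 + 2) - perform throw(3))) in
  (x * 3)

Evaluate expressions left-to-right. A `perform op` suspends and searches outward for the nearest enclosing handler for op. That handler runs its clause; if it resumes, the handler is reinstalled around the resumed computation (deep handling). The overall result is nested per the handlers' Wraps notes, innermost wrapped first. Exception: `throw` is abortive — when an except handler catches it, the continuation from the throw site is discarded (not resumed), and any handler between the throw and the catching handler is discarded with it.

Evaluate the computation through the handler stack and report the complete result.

Evaluation trace:
tell(6) @ H0 ⇒ log+=6
throw(3) @ H3 caught ⇒ 13
= 13

Answer: 13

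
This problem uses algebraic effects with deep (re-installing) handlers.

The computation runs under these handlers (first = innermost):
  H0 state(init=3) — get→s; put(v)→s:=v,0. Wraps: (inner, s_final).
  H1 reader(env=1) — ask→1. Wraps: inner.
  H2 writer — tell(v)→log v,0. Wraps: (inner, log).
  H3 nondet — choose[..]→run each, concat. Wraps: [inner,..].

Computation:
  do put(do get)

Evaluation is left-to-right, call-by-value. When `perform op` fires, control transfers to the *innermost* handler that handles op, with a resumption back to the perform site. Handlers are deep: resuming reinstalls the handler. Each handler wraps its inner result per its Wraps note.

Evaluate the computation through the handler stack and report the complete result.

Step-by-step:
get @ H0 ⇒ 3
put(3) @ H0 ⇒ s:=3
H0 returns (0, 3)
H1 returns (0, 3)
H2 returns ((0, 3), ())
H3 returns [((0, 3), ())]
= [((0, 3), ())]

Answer: [((0, 3), ())]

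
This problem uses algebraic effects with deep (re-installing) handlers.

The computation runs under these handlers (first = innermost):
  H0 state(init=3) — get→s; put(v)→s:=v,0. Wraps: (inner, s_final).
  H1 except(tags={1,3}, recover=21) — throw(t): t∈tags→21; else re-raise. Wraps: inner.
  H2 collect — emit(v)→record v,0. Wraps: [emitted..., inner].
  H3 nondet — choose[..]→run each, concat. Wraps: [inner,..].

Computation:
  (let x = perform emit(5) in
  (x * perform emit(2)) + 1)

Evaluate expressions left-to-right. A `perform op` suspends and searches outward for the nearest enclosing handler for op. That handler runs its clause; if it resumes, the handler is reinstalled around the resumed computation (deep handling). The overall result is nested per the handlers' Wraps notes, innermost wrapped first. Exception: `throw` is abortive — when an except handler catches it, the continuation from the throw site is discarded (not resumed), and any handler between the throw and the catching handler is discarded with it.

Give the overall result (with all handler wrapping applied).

Step-by-step:
emit(5) @ H2 ⇒ out+=5
emit(2) @ H2 ⇒ out+=2
H0 returns (1, 3)
H1 returns (1, 3)
H2 returns [5, 2, (1, 3)]
H3 returns [[5, 2, (1, 3)]]
= [[5, 2, (1, 3)]]

Answer: [[5, 2, (1, 3)]]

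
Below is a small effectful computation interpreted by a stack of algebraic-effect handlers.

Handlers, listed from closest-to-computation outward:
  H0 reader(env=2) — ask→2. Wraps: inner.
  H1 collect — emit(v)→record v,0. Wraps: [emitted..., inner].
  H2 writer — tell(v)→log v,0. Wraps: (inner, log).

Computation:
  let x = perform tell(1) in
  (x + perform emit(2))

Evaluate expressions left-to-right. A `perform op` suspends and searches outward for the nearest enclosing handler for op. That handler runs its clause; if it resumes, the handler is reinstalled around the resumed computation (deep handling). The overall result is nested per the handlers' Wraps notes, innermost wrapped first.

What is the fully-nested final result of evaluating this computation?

Answer: ([2, 0], (1))

Evaluation trace:
tell(1) @ H2 ⇒ log+=1
emit(2) @ H1 ⇒ out+=2
H0 returns 0
H1 returns [2, 0]
H2 returns ([2, 0], (1))
= ([2, 0], (1))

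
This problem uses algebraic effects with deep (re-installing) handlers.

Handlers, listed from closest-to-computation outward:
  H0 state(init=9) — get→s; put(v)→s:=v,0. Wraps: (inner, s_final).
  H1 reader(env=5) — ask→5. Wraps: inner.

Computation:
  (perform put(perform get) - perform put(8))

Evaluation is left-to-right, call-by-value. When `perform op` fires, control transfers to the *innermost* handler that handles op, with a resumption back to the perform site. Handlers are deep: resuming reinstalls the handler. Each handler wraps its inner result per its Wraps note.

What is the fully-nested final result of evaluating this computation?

Answer: (0, 8)

Working:
get @ H0 ⇒ 9
put(9) @ H0 ⇒ s:=9
put(8) @ H0 ⇒ s:=8
H0 returns (0, 8)
H1 returns (0, 8)
= (0, 8)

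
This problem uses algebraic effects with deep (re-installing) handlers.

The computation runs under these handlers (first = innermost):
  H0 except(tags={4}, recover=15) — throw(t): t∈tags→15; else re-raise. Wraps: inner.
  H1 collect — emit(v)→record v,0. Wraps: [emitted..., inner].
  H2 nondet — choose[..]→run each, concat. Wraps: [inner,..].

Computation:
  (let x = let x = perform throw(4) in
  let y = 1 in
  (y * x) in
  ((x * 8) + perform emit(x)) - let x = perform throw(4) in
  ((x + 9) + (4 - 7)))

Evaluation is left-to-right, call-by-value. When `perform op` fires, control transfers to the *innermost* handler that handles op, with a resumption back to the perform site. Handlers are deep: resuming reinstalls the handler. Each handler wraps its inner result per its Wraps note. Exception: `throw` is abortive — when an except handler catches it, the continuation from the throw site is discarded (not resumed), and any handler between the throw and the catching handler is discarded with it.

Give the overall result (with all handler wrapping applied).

Evaluation trace:
throw(4) @ H0 caught ⇒ 15
H1 returns [15]
H2 returns [[15]]
= [[15]]

Answer: [[15]]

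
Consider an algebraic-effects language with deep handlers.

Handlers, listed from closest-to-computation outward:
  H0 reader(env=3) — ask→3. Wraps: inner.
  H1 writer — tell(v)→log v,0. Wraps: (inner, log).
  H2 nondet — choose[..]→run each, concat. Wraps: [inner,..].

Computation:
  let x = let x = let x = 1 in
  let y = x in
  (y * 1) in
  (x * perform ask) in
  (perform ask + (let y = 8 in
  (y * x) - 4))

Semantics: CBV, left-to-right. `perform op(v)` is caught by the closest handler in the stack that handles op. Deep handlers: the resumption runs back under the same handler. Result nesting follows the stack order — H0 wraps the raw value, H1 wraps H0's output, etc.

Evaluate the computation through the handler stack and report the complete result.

Step-by-step:
ask @ H0 ⇒ 3
ask @ H0 ⇒ 3
H0 returns 23
H1 returns (23, ())
H2 returns [(23, ())]
= [(23, ())]

Answer: [(23, ())]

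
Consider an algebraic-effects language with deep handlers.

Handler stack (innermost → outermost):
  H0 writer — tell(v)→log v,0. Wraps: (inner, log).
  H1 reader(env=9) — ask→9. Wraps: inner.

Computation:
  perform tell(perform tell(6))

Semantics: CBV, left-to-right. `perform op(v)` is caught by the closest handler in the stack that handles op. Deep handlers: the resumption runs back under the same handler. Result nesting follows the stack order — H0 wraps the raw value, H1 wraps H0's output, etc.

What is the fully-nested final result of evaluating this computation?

Working:
tell(6) @ H0 ⇒ log+=6
tell(0) @ H0 ⇒ log+=0
H0 returns (0, (6, 0))
H1 returns (0, (6, 0))
= (0, (6, 0))

Answer: (0, (6, 0))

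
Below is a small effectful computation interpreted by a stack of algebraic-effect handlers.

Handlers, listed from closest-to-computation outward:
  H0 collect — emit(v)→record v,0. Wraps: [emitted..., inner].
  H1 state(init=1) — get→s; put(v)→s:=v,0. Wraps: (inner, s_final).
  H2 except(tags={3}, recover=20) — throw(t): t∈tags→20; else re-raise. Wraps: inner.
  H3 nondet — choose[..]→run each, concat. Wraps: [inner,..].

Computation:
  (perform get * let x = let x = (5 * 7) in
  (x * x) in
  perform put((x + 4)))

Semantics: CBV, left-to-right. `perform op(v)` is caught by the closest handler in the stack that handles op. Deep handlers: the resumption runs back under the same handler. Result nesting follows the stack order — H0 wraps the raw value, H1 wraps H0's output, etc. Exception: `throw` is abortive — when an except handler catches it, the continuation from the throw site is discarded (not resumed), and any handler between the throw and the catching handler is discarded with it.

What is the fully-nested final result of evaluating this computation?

Answer: [([0], 1229)]

Working:
get @ H1 ⇒ 1
put(1229) @ H1 ⇒ s:=1229
H0 returns [0]
H1 returns ([0], 1229)
H2 returns ([0], 1229)
H3 returns [([0], 1229)]
= [([0], 1229)]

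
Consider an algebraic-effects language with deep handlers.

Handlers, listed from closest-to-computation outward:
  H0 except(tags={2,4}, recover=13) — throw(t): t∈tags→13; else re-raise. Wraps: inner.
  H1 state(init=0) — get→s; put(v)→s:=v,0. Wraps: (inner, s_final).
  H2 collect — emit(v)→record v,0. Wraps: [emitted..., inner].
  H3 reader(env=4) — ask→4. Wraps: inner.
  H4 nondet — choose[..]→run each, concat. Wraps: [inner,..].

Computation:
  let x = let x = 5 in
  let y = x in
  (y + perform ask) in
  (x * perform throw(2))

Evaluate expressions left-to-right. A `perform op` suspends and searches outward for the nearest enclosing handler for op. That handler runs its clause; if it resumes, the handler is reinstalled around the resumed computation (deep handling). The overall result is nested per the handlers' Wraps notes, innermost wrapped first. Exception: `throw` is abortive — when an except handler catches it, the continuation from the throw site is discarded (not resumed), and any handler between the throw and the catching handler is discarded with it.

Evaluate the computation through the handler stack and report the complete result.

Evaluation trace:
ask @ H3 ⇒ 4
throw(2) @ H0 caught ⇒ 13
H1 returns (13, 0)
H2 returns [(13, 0)]
H3 returns [(13, 0)]
H4 returns [[(13, 0)]]
= [[(13, 0)]]

Answer: [[(13, 0)]]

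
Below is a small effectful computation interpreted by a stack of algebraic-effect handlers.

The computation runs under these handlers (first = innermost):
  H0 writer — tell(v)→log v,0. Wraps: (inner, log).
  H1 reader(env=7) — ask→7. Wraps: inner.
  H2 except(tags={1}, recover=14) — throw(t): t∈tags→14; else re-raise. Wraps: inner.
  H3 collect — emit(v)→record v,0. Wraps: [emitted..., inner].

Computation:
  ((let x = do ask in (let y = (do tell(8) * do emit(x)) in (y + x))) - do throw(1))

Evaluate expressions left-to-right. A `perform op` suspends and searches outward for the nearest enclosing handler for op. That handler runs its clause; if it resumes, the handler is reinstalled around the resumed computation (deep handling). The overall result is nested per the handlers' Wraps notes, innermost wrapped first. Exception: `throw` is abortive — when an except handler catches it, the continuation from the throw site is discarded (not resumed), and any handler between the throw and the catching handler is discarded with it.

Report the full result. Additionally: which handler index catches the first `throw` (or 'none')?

Answer: [7, 14] ; first throw caught by: H2

Working:
ask @ H1 ⇒ 7
tell(8) @ H0 ⇒ log+=8
emit(7) @ H3 ⇒ out+=7
throw(1) @ H2 caught ⇒ 14
H3 returns [7, 14]
= [7, 14]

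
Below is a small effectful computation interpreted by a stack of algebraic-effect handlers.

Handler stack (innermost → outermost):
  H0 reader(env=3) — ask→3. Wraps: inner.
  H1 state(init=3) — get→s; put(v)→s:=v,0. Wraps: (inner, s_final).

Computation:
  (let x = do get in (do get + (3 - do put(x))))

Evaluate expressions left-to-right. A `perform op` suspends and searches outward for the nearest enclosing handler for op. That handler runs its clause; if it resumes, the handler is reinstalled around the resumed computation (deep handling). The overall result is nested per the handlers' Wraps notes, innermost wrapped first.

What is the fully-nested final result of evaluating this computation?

Answer: (6, 3)

Step-by-step:
get @ H1 ⇒ 3
get @ H1 ⇒ 3
put(3) @ H1 ⇒ s:=3
H0 returns 6
H1 returns (6, 3)
= (6, 3)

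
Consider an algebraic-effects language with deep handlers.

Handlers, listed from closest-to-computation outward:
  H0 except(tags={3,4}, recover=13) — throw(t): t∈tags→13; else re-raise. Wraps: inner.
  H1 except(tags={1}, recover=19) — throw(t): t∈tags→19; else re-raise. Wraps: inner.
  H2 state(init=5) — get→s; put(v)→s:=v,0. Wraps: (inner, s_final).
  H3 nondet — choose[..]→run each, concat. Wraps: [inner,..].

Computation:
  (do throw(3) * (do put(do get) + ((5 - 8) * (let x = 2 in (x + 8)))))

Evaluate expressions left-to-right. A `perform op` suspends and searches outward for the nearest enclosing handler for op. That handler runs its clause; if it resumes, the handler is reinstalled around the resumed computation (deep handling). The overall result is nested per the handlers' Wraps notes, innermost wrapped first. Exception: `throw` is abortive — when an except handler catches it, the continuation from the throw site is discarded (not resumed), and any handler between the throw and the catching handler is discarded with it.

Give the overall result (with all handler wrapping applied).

Answer: [(13, 5)]

Step-by-step:
throw(3) @ H0 caught ⇒ 13
H1 returns 13
H2 returns (13, 5)
H3 returns [(13, 5)]
= [(13, 5)]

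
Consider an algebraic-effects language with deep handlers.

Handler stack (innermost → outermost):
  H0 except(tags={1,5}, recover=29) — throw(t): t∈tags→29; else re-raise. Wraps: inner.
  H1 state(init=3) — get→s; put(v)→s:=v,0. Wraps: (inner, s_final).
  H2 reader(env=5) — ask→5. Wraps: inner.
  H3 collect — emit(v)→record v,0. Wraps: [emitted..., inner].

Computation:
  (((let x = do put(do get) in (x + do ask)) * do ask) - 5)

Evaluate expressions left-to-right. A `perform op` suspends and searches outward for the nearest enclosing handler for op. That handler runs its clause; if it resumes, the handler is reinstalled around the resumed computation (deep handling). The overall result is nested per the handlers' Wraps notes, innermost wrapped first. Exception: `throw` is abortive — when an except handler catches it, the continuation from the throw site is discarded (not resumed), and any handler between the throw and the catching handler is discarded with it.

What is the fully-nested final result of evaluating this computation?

Working:
get @ H1 ⇒ 3
put(3) @ H1 ⇒ s:=3
ask @ H2 ⇒ 5
ask @ H2 ⇒ 5
H0 returns 20
H1 returns (20, 3)
H2 returns (20, 3)
H3 returns [(20, 3)]
= [(20, 3)]

Answer: [(20, 3)]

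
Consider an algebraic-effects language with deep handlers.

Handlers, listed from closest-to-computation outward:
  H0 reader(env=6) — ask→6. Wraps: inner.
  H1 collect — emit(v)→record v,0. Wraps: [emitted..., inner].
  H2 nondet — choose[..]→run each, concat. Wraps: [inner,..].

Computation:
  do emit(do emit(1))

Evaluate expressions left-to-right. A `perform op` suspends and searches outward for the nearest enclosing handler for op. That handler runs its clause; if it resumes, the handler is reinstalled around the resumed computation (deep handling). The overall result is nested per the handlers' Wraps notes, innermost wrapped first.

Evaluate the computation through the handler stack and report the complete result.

Evaluation trace:
emit(1) @ H1 ⇒ out+=1
emit(0) @ H1 ⇒ out+=0
H0 returns 0
H1 returns [1, 0, 0]
H2 returns [[1, 0, 0]]
= [[1, 0, 0]]

Answer: [[1, 0, 0]]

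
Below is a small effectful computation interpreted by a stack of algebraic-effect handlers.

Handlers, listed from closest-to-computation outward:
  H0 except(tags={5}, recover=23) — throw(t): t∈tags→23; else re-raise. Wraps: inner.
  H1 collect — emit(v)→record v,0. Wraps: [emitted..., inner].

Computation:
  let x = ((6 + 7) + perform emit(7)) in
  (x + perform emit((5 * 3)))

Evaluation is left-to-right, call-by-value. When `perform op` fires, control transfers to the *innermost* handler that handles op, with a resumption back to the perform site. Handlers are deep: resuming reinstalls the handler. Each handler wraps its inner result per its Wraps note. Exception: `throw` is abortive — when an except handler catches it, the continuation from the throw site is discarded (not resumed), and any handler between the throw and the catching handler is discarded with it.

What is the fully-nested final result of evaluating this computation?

Evaluation trace:
emit(7) @ H1 ⇒ out+=7
emit(15) @ H1 ⇒ out+=15
H0 returns 13
H1 returns [7, 15, 13]
= [7, 15, 13]

Answer: [7, 15, 13]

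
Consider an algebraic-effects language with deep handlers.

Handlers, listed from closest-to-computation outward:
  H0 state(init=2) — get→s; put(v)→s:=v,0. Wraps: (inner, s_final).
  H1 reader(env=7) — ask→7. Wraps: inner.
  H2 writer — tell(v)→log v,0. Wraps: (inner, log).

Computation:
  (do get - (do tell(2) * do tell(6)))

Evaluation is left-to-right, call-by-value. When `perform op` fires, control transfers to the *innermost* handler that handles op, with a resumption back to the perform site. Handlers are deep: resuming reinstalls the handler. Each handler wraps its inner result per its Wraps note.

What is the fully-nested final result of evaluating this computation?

Answer: ((2, 2), (2, 6))

Evaluation trace:
get @ H0 ⇒ 2
tell(2) @ H2 ⇒ log+=2
tell(6) @ H2 ⇒ log+=6
H0 returns (2, 2)
H1 returns (2, 2)
H2 returns ((2, 2), (2, 6))
= ((2, 2), (2, 6))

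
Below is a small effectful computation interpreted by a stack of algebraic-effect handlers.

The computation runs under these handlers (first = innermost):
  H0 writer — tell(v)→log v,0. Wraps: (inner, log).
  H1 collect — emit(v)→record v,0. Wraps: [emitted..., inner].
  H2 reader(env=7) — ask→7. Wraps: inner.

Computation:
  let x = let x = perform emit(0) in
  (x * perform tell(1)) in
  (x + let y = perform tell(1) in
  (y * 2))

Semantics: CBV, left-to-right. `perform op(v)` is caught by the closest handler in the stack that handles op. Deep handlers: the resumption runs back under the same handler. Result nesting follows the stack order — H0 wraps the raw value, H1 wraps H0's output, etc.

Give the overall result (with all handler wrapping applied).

Answer: [0, (0, (1, 1))]

Evaluation trace:
emit(0) @ H1 ⇒ out+=0
tell(1) @ H0 ⇒ log+=1
tell(1) @ H0 ⇒ log+=1
H0 returns (0, (1, 1))
H1 returns [0, (0, (1, 1))]
H2 returns [0, (0, (1, 1))]
= [0, (0, (1, 1))]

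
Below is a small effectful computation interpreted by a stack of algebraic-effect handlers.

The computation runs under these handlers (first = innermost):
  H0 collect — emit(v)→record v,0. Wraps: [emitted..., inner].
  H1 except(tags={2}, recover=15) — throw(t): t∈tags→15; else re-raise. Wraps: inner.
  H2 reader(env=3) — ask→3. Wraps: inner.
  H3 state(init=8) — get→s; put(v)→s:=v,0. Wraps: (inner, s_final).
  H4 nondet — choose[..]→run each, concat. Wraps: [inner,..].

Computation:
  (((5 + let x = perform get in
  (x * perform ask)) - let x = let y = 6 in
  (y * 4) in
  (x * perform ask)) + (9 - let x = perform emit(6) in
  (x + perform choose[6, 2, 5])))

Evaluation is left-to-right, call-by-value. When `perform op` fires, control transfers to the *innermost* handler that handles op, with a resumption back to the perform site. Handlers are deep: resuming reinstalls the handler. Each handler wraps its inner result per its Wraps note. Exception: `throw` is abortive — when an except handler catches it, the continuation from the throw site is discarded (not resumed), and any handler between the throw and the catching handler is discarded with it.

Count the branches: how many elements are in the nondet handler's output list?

Answer: 3

Evaluation trace:
get @ H3 ⇒ 8
ask @ H2 ⇒ 3
ask @ H2 ⇒ 3
emit(6) @ H0 ⇒ out+=6
choose[6, 2, 5] @ H4
  branch[0] choose=6:
    H0 returns [6, -40]
    H1 returns [6, -40]
    H2 returns [6, -40]
    H3 returns ([6, -40], 8)
    H4 returns [([6, -40], 8)]
  branch[1] choose=2:
    H0 returns [6, -36]
    H1 returns [6, -36]
    H2 returns [6, -36]
    H3 returns ([6, -36], 8)
    H4 returns [([6, -36], 8)]
  branch[2] choose=5:
    H0 returns [6, -39]
    H1 returns [6, -39]
    H2 returns [6, -39]
    H3 returns ([6, -39], 8)
    H4 returns [([6, -39], 8)]
= [([6, -40], 8), ([6, -36], 8), ([6, -39], 8)]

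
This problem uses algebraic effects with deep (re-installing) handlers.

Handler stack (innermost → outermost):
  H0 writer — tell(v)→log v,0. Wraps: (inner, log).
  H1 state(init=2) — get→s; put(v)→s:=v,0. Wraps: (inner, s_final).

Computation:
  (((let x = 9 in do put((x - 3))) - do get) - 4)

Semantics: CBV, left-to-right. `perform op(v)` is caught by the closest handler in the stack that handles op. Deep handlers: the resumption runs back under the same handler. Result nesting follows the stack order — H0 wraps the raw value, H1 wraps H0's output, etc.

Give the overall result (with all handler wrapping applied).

Answer: ((-10, ()), 6)

Evaluation trace:
put(6) @ H1 ⇒ s:=6
get @ H1 ⇒ 6
H0 returns (-10, ())
H1 returns ((-10, ()), 6)
= ((-10, ()), 6)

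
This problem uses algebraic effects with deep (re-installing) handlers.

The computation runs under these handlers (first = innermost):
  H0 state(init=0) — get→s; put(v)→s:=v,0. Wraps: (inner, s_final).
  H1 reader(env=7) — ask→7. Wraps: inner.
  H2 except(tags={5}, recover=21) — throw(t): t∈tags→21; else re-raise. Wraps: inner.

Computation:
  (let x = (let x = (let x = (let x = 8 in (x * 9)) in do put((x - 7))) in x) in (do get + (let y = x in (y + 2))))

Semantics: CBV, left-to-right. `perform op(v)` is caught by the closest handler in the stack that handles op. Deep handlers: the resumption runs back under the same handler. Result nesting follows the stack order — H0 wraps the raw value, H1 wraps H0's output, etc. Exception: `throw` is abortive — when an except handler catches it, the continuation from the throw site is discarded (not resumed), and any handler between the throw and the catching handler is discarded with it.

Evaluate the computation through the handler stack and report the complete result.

Answer: (67, 65)

Evaluation trace:
put(65) @ H0 ⇒ s:=65
get @ H0 ⇒ 65
H0 returns (67, 65)
H1 returns (67, 65)
H2 returns (67, 65)
= (67, 65)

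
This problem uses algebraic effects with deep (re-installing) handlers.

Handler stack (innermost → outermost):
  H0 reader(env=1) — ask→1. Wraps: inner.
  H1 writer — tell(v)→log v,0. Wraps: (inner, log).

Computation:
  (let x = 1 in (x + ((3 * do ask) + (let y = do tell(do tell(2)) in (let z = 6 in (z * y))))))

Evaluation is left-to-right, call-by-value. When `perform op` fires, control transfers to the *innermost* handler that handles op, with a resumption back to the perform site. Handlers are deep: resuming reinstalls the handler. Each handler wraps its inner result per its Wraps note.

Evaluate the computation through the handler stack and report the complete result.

Answer: (4, (2, 0))

Evaluation trace:
ask @ H0 ⇒ 1
tell(2) @ H1 ⇒ log+=2
tell(0) @ H1 ⇒ log+=0
H0 returns 4
H1 returns (4, (2, 0))
= (4, (2, 0))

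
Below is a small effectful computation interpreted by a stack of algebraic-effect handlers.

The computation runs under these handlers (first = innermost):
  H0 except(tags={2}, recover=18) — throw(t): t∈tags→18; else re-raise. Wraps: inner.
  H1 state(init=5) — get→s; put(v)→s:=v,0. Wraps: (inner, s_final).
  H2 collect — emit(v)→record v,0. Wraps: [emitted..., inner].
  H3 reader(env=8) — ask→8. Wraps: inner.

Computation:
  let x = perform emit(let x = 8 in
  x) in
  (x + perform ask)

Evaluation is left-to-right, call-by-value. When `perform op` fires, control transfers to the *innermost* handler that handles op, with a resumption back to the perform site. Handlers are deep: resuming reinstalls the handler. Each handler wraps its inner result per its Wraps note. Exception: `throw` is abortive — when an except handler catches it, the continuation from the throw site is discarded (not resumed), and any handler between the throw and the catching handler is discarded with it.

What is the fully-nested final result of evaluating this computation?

Step-by-step:
emit(8) @ H2 ⇒ out+=8
ask @ H3 ⇒ 8
H0 returns 8
H1 returns (8, 5)
H2 returns [8, (8, 5)]
H3 returns [8, (8, 5)]
= [8, (8, 5)]

Answer: [8, (8, 5)]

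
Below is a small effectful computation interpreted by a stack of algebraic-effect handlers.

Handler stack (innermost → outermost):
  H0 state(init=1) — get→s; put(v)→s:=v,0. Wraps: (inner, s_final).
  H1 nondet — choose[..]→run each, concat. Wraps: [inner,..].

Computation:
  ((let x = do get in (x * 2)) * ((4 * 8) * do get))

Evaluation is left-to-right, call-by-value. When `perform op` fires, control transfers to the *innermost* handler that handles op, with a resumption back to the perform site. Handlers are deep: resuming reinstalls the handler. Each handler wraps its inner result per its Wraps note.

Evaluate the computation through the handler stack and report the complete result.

Answer: [(64, 1)]

Evaluation trace:
get @ H0 ⇒ 1
get @ H0 ⇒ 1
H0 returns (64, 1)
H1 returns [(64, 1)]
= [(64, 1)]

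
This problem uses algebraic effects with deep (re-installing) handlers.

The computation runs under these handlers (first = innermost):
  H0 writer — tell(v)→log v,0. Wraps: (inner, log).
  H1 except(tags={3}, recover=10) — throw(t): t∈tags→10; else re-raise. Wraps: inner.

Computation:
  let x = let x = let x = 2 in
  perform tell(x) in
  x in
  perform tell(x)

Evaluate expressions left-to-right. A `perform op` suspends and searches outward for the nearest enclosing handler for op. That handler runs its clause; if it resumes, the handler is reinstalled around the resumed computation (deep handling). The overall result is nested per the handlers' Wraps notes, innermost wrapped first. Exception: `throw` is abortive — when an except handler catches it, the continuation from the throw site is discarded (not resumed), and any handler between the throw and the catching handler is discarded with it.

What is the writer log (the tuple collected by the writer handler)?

Evaluation trace:
tell(2) @ H0 ⇒ log+=2
tell(0) @ H0 ⇒ log+=0
H0 returns (0, (2, 0))
H1 returns (0, (2, 0))
= (0, (2, 0))

Answer: (2, 0)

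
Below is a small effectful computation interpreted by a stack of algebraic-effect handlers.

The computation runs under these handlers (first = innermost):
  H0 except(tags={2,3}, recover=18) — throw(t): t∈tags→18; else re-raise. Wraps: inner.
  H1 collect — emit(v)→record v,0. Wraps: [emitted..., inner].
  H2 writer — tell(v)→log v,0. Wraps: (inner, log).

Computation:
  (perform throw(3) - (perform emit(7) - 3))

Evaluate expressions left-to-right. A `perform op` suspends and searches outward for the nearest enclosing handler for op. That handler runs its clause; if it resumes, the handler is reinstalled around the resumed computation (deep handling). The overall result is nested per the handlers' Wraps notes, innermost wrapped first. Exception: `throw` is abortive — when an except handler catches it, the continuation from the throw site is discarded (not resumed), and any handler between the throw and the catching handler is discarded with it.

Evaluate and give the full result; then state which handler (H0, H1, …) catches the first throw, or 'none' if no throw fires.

Answer: ([18], ()) ; first throw caught by: H0

Step-by-step:
throw(3) @ H0 caught ⇒ 18
H1 returns [18]
H2 returns ([18], ())
= ([18], ())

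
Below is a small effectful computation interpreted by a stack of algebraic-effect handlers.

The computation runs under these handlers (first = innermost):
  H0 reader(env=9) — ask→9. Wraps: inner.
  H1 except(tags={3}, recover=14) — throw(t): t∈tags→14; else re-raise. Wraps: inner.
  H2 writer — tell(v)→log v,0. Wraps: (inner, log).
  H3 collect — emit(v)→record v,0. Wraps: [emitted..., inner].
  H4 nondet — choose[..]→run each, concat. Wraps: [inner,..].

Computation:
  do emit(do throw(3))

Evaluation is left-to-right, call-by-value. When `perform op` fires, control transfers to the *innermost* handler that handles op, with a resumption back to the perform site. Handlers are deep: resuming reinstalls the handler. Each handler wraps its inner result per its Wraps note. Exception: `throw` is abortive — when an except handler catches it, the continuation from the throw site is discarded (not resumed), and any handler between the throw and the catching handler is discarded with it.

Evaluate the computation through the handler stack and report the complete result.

Working:
throw(3) @ H1 caught ⇒ 14
H2 returns (14, ())
H3 returns [(14, ())]
H4 returns [[(14, ())]]
= [[(14, ())]]

Answer: [[(14, ())]]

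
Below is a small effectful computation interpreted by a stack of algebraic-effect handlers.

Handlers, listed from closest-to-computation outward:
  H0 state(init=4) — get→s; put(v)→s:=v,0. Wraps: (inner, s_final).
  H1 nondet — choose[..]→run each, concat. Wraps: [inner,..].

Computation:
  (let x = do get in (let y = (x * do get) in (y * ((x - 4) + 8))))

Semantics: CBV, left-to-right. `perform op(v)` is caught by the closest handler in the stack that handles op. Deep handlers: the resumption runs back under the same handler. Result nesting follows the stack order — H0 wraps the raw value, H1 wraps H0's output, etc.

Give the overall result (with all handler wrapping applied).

Step-by-step:
get @ H0 ⇒ 4
get @ H0 ⇒ 4
H0 returns (128, 4)
H1 returns [(128, 4)]
= [(128, 4)]

Answer: [(128, 4)]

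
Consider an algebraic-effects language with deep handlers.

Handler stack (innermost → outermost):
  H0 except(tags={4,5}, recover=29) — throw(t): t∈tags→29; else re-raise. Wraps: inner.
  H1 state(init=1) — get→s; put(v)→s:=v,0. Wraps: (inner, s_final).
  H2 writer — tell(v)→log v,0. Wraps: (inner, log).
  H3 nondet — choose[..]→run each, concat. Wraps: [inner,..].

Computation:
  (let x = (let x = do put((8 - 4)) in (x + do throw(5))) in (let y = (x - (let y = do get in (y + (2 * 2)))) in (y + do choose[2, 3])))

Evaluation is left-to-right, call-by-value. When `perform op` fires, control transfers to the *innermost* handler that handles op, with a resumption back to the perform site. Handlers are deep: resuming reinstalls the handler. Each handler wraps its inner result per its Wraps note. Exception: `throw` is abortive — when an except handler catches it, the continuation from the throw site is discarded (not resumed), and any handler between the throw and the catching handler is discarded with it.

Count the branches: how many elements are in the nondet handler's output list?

Answer: 1

Working:
put(4) @ H1 ⇒ s:=4
throw(5) @ H0 caught ⇒ 29
H1 returns (29, 4)
H2 returns ((29, 4), ())
H3 returns [((29, 4), ())]
= [((29, 4), ())]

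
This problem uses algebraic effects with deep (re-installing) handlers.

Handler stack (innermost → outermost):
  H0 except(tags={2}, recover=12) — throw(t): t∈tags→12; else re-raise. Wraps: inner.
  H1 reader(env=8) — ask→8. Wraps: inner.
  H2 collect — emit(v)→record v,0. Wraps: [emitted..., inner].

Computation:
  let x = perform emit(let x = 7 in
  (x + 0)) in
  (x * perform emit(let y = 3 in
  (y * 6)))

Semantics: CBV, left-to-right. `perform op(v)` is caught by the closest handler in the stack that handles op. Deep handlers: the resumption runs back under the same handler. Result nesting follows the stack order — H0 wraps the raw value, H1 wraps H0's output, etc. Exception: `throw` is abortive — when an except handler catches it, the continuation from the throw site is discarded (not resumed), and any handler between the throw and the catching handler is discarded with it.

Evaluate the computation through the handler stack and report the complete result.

Step-by-step:
emit(7) @ H2 ⇒ out+=7
emit(18) @ H2 ⇒ out+=18
H0 returns 0
H1 returns 0
H2 returns [7, 18, 0]
= [7, 18, 0]

Answer: [7, 18, 0]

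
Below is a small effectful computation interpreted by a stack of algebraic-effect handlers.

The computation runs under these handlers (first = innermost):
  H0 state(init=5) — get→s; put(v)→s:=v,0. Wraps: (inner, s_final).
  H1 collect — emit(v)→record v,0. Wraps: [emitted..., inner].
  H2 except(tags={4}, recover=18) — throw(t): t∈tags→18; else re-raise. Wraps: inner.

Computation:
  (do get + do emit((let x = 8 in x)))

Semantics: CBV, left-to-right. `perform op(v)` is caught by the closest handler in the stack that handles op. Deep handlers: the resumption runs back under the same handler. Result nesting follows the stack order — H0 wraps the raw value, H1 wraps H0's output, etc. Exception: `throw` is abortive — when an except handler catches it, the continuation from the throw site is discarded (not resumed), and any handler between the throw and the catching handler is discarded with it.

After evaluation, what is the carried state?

Answer: 5

Evaluation trace:
get @ H0 ⇒ 5
emit(8) @ H1 ⇒ out+=8
H0 returns (5, 5)
H1 returns [8, (5, 5)]
H2 returns [8, (5, 5)]
= [8, (5, 5)]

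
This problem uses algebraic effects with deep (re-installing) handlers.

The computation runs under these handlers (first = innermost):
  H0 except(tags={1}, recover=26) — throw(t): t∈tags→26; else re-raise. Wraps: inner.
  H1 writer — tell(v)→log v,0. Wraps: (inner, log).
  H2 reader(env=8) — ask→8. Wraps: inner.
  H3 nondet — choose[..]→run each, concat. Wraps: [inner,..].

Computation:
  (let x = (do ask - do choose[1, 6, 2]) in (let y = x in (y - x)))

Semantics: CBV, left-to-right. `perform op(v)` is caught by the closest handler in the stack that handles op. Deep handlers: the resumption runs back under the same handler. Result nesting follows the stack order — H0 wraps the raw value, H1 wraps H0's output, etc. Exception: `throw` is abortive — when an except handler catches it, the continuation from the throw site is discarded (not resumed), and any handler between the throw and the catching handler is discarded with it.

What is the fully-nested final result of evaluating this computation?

Step-by-step:
ask @ H2 ⇒ 8
choose[1, 6, 2] @ H3
  branch[0] choose=1:
    H0 returns 0
    H1 returns (0, ())
    H2 returns (0, ())
    H3 returns [(0, ())]
  branch[1] choose=6:
    H0 returns 0
    H1 returns (0, ())
    H2 returns (0, ())
    H3 returns [(0, ())]
  branch[2] choose=2:
    H0 returns 0
    H1 returns (0, ())
    H2 returns (0, ())
    H3 returns [(0, ())]
= [(0, ()), (0, ()), (0, ())]

Answer: [(0, ()), (0, ()), (0, ())]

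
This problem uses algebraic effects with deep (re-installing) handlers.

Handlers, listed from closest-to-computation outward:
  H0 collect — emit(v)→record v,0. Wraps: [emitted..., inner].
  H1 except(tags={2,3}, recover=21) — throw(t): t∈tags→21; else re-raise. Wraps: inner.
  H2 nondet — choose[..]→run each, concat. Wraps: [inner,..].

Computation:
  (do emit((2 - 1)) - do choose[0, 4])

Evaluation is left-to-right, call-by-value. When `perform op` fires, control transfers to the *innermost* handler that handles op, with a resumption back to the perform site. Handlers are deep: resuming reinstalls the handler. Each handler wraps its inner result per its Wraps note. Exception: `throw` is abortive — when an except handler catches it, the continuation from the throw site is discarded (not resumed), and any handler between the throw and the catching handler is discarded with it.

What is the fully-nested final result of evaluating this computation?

Working:
emit(1) @ H0 ⇒ out+=1
choose[0, 4] @ H2
  branch[0] choose=0:
    H0 returns [1, 0]
    H1 returns [1, 0]
    H2 returns [[1, 0]]
  branch[1] choose=4:
    H0 returns [1, -4]
    H1 returns [1, -4]
    H2 returns [[1, -4]]
= [[1, 0], [1, -4]]

Answer: [[1, 0], [1, -4]]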